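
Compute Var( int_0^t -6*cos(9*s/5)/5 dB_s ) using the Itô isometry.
Var = 18*t/25 + sin(18*t/5)/5

The Itô integral of a deterministic integrand f(s) has mean 0 because each increment f(s) * (B_{s+ds} - B_s) has mean 0. By the Itô isometry:
  Var( int_0^t f(s) dB_s ) = E[ (int_0^t f(s) dB_s)^2 ] = int_0^t f(s)^2 ds.
Here f(s) = -6*cos(9*s/5)/5, so f(s)^2 = 36*cos(9*s/5)^2/25. Integrate:
  int_0^t (36*cos(9*s/5)^2/25) ds = 18*t/25 + sin(18*t/5)/5.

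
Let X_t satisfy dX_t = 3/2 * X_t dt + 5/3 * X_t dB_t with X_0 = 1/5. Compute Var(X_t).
Var(X_t) = (exp(25*t/9) - 1)*exp(3*t)/25

For GBM dX = mu X dt + sigma X dB with X_0 = x_0, apply Itô to Y = log X: dY = (mu - sigma^2/2) dt + sigma dB, so Y_t = log(x_0) + (mu - sigma^2/2) t + sigma B_t and hence X_t = x_0 * exp((mu - sigma^2/2) t + sigma B_t).
With mu = 3/2, sigma = 5/3, x_0 = 1/5, this gives:
  X_t = 1/5 * exp((1/9) * t + (5/3) * B_t).
Since sigma*B_t ~ Normal(0, sigma^2 t), E[exp(sigma*B_t)] = exp(sigma^2 t / 2); so E[X_t] = x_0 * exp((mu - sigma^2/2) t) * exp(sigma^2 t / 2) = x_0 * exp(mu t) = exp(3*t/2)/5.
Var(X_t) = E[X_t^2] - (E[X_t])^2 = x_0^2 * exp(2 mu t) * (exp(sigma^2 t) - 1) = (exp(25*t/9) - 1)*exp(3*t)/25.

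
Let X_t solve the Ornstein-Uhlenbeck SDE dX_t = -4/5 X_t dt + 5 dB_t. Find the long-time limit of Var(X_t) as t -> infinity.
lim Var(X_t) = 125/8

The OU SDE dX = -theta X dt + sigma dB admits the integrating factor exp(theta t): d(exp(theta t) X_t) = sigma exp(theta t) dB_t. Integrating from 0 to t gives X_t = x_0 * exp(-theta t) + sigma * int_0^t exp(-theta (t-s)) dB_s for any initial x_0. The Itô integral has variance (by the Itô isometry) sigma^2 * int_0^t exp(-2 theta (t - s)) ds = sigma^2 * (1 - exp(-2 theta t)) / (2 theta), independent of x_0.
With theta = 4/5, sigma = 5:
  Var(X_t) = (5)^2 * (1 - exp(-2*4/5 t)) / (2 * 4/5) = 125/8 - 125*exp(-8*t/5)/8.
As t -> infinity, exp(-2*4/5 t) -> 0, so the stationary variance is sigma^2 / (2 theta) = 125/8.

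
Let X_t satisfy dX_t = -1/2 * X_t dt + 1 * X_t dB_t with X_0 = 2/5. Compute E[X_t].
E[X_t] = 2*exp(-t/2)/5

For GBM dX = mu X dt + sigma X dB with X_0 = x_0, apply Itô to Y = log X: dY = (mu - sigma^2/2) dt + sigma dB, so Y_t = log(x_0) + (mu - sigma^2/2) t + sigma B_t and hence X_t = x_0 * exp((mu - sigma^2/2) t + sigma B_t).
With mu = -1/2, sigma = 1, x_0 = 2/5, this gives:
  X_t = 2/5 * exp((-1) * t + (1) * B_t).
Since sigma*B_t ~ Normal(0, sigma^2 t), E[exp(sigma*B_t)] = exp(sigma^2 t / 2); so E[X_t] = x_0 * exp((mu - sigma^2/2) t) * exp(sigma^2 t / 2) = x_0 * exp(mu t) = 2*exp(-t/2)/5.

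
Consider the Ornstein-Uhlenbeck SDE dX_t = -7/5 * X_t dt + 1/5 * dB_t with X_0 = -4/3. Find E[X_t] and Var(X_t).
E[X_t] = -4*exp(-7*t/5)/3; Var(X_t) = 1/70 - exp(-14*t/5)/70

The OU SDE dX = -theta X dt + sigma dB admits the integrating factor exp(theta t): d(exp(theta t) X_t) = sigma exp(theta t) dB_t. Integrating from 0 to t:
  X_t = x_0 * exp(-theta t) + sigma * int_0^t exp(-theta (t-s)) dB_s.
The Itô integral has mean 0 and (by the Itô isometry) variance sigma^2 * int_0^t exp(-2 theta (t - s)) ds = sigma^2 * (1 - exp(-2 theta t)) / (2 theta).
With theta = 7/5, sigma = 1/5, x_0 = -4/3:
  E[X_t] = -4/3 * exp(-7/5 t) = -4*exp(-7*t/5)/3
  Var(X_t) = (1/5)^2 * (1 - exp(-2*7/5 t)) / (2 * 7/5) = 1/70 - exp(-14*t/5)/70.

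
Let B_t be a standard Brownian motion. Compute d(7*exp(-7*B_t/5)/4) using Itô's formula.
d(7*exp(-7*B_t/5)/4) = (343*exp(-7*B_t/5)/200) dt + (-49*exp(-7*B_t/5)/20) dB_t

Itô's formula for f(B_t) gives d f(B_t) = f'(B_t) dB_t + (1/2) f''(B_t) dt. Compute derivatives of f(x) = 7*exp(-7*x/5)/4:
  f'(x)  = -49*exp(-7*x/5)/20
  f''(x) = 343*exp(-7*x/5)/100
Substitute x = B_t and multiply the f'' term by 1/2:
  drift     = (1/2) * (343*exp(-7*x/5)/100) evaluated at B_t = 343*exp(-7*B_t/5)/200
  diffusion = (-49*exp(-7*x/5)/20) evaluated at B_t = -49*exp(-7*B_t/5)/20
Therefore d(7*exp(-7*B_t/5)/4) = (343*exp(-7*B_t/5)/200) dt + (-49*exp(-7*B_t/5)/20) dB_t.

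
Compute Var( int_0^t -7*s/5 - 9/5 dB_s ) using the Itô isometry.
Var = t*(49*t^2 + 189*t + 243)/75

The Itô integral of a deterministic integrand f(s) has mean 0 because each increment f(s) * (B_{s+ds} - B_s) has mean 0. By the Itô isometry:
  Var( int_0^t f(s) dB_s ) = E[ (int_0^t f(s) dB_s)^2 ] = int_0^t f(s)^2 ds.
Here f(s) = -7*s/5 - 9/5, so f(s)^2 = (7*s + 9)^2/25. Integrate:
  int_0^t ((7*s + 9)^2/25) ds = t*(49*t^2 + 189*t + 243)/75.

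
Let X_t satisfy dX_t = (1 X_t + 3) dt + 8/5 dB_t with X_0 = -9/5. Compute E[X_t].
E[X_t] = 6*exp(t)/5 - 3

Taking expectations and using E[dB_t] = 0, the mean m(t) = E[X_t] satisfies the ODE m'(t) = a m(t) + b with m(0) = x_0. With a = 1, b = 3, x_0 = -9/5, the solution is
  m(t) = x_0 * exp(a t) + (b/a) * (exp(a t) - 1)
       = (-9/5) * exp(1 t) + (3/1) * (exp(1 t) - 1)
       = 6*exp(t)/5 - 3.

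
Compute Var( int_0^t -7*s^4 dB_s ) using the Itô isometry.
Var = 49*t^9/9

The Itô integral of a deterministic integrand f(s) has mean 0 because each increment f(s) * (B_{s+ds} - B_s) has mean 0. By the Itô isometry:
  Var( int_0^t f(s) dB_s ) = E[ (int_0^t f(s) dB_s)^2 ] = int_0^t f(s)^2 ds.
Here f(s) = -7*s^4, so f(s)^2 = 49*s^8. Integrate:
  int_0^t (49*s^8) ds = 49*t^9/9.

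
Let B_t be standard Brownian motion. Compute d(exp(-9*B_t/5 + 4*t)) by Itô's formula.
d(exp(-9*B_t/5 + 4*t)) = (281*exp(-9*B_t/5 + 4*t)/50) dt + (-9*exp(-9*B_t/5 + 4*t)/5) dB_t

Itô's formula for f(t, x): d f(t, B_t) = (f_t + (1/2) f_xx) dt + f_x dB_t. Compute partials of f(t, x) = exp(4*t - 9*x/5):
  f_t(t,x)  = 4*exp(4*t - 9*x/5)
  f_x(t,x)  = -9*exp(4*t - 9*x/5)/5
  f_xx(t,x) = 81*exp(4*t - 9*x/5)/25
Assemble drift = f_t + (1/2) f_xx = 281*exp(4*t - 9*x/5)/50 and diffusion = f_x = -9*exp(4*t - 9*x/5)/5. Substituting x = B_t:
  d(exp(-9*B_t/5 + 4*t)) = (281*exp(-9*B_t/5 + 4*t)/50) dt + (-9*exp(-9*B_t/5 + 4*t)/5) dB_t.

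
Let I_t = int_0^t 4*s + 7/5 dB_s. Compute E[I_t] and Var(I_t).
E[I_t] = 0; Var(I_t) = t*(400*t^2 + 420*t + 147)/75

The Itô integral of a deterministic integrand f(s) has mean 0 because each increment f(s) * (B_{s+ds} - B_s) has mean 0. By the Itô isometry:
  Var( int_0^t f(s) dB_s ) = E[ (int_0^t f(s) dB_s)^2 ] = int_0^t f(s)^2 ds.
Here f(s) = 4*s + 7/5, so f(s)^2 = (20*s + 7)^2/25. Integrate:
  int_0^t ((20*s + 7)^2/25) ds = t*(400*t^2 + 420*t + 147)/75.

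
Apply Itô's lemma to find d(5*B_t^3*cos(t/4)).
d(5*B_t^3*cos(t/4)) = (5*B_t*(-B_t^2*sin(t/4) + 12*cos(t/4))/4) dt + (15*B_t^2*cos(t/4)) dB_t

Itô's formula for f(t, x): d f(t, B_t) = (f_t + (1/2) f_xx) dt + f_x dB_t. Compute partials of f(t, x) = 5*x^3*cos(t/4):
  f_t(t,x)  = -5*x^3*sin(t/4)/4
  f_x(t,x)  = 15*x^2*cos(t/4)
  f_xx(t,x) = 30*x*cos(t/4)
Assemble drift = f_t + (1/2) f_xx = 5*x*(-x^2*sin(t/4) + 12*cos(t/4))/4 and diffusion = f_x = 15*x^2*cos(t/4). Substituting x = B_t:
  d(5*B_t^3*cos(t/4)) = (5*B_t*(-B_t^2*sin(t/4) + 12*cos(t/4))/4) dt + (15*B_t^2*cos(t/4)) dB_t.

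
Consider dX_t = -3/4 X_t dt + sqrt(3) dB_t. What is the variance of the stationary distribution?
lim Var(X_t) = 2

The OU SDE dX = -theta X dt + sigma dB admits the integrating factor exp(theta t): d(exp(theta t) X_t) = sigma exp(theta t) dB_t. Integrating from 0 to t gives X_t = x_0 * exp(-theta t) + sigma * int_0^t exp(-theta (t-s)) dB_s for any initial x_0. The Itô integral has variance (by the Itô isometry) sigma^2 * int_0^t exp(-2 theta (t - s)) ds = sigma^2 * (1 - exp(-2 theta t)) / (2 theta), independent of x_0.
With theta = 3/4, sigma = sqrt(3):
  Var(X_t) = (sqrt(3))^2 * (1 - exp(-2*3/4 t)) / (2 * 3/4) = 2 - 2*exp(-3*t/2).
As t -> infinity, exp(-2*3/4 t) -> 0, so the stationary variance is sigma^2 / (2 theta) = 2.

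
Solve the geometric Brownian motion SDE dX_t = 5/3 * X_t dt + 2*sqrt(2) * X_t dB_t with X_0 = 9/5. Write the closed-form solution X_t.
X_t = 9/5 * exp((-7/3) * t + (2*sqrt(2)) * B_t)

For GBM dX = mu X dt + sigma X dB with X_0 = x_0, apply Itô to Y = log X: dY = (mu - sigma^2/2) dt + sigma dB, so Y_t = log(x_0) + (mu - sigma^2/2) t + sigma B_t and hence X_t = x_0 * exp((mu - sigma^2/2) t + sigma B_t).
With mu = 5/3, sigma = 2*sqrt(2), x_0 = 9/5, this gives:
  X_t = 9/5 * exp((-7/3) * t + (2*sqrt(2)) * B_t).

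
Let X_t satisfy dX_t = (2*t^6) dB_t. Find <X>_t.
<X>_t = 4*t^13/13

For an Itô process dX_t = a(t) dt + b(t) dB_t, the quadratic variation is <X>_t = int_0^t b(s)^2 ds (the drift term does not contribute). Here b(s) = 2*s^6, so
  b(s)^2 = 4*s^12.
Integrating from 0 to t:
  <X>_t = int_0^t (4*s^12) ds = 4*t^13/13.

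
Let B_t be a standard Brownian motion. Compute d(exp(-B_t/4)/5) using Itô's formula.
d(exp(-B_t/4)/5) = (exp(-B_t/4)/160) dt + (-exp(-B_t/4)/20) dB_t

Itô's formula for f(B_t) gives d f(B_t) = f'(B_t) dB_t + (1/2) f''(B_t) dt. Compute derivatives of f(x) = exp(-x/4)/5:
  f'(x)  = -exp(-x/4)/20
  f''(x) = exp(-x/4)/80
Substitute x = B_t and multiply the f'' term by 1/2:
  drift     = (1/2) * (exp(-x/4)/80) evaluated at B_t = exp(-B_t/4)/160
  diffusion = (-exp(-x/4)/20) evaluated at B_t = -exp(-B_t/4)/20
Therefore d(exp(-B_t/4)/5) = (exp(-B_t/4)/160) dt + (-exp(-B_t/4)/20) dB_t.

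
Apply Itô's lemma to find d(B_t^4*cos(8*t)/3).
d(B_t^4*cos(8*t)/3) = (2*B_t^2*(-4*B_t^2*sin(8*t)/3 + cos(8*t))) dt + (4*B_t^3*cos(8*t)/3) dB_t

Itô's formula for f(t, x): d f(t, B_t) = (f_t + (1/2) f_xx) dt + f_x dB_t. Compute partials of f(t, x) = x^4*cos(8*t)/3:
  f_t(t,x)  = -8*x^4*sin(8*t)/3
  f_x(t,x)  = 4*x^3*cos(8*t)/3
  f_xx(t,x) = 4*x^2*cos(8*t)
Assemble drift = f_t + (1/2) f_xx = 2*x^2*(-4*x^2*sin(8*t)/3 + cos(8*t)) and diffusion = f_x = 4*x^3*cos(8*t)/3. Substituting x = B_t:
  d(B_t^4*cos(8*t)/3) = (2*B_t^2*(-4*B_t^2*sin(8*t)/3 + cos(8*t))) dt + (4*B_t^3*cos(8*t)/3) dB_t.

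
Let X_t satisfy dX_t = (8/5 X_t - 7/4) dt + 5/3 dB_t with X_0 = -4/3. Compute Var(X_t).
Var(X_t) = 125*exp(16*t/5)/144 - 125/144

The variance V(t) = Var(X_t) satisfies V'(t) = 2 a V(t) + c^2 with V(0) = 0 (drift coefficient is linear in X, diffusion is constant). With a = 8/5, c = 5/3, the solution is
  V(t) = (c^2 / (2 a)) * (exp(2 a t) - 1)
       = ((5/3)^2 / (2*(8/5))) * (exp((16/5) t) - 1)
       = 125*exp(16*t/5)/144 - 125/144.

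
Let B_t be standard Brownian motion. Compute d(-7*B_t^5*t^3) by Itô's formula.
d(-7*B_t^5*t^3) = (B_t^3*t^2*(-21*B_t^2 - 70*t)) dt + (-35*B_t^4*t^3) dB_t

Itô's formula for f(t, x): d f(t, B_t) = (f_t + (1/2) f_xx) dt + f_x dB_t. Compute partials of f(t, x) = -7*t^3*x^5:
  f_t(t,x)  = -21*t^2*x^5
  f_x(t,x)  = -35*t^3*x^4
  f_xx(t,x) = -140*t^3*x^3
Assemble drift = f_t + (1/2) f_xx = t^2*x^3*(-70*t - 21*x^2) and diffusion = f_x = -35*t^3*x^4. Substituting x = B_t:
  d(-7*B_t^5*t^3) = (B_t^3*t^2*(-21*B_t^2 - 70*t)) dt + (-35*B_t^4*t^3) dB_t.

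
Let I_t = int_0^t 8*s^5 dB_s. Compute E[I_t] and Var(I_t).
E[I_t] = 0; Var(I_t) = 64*t^11/11

The Itô integral of a deterministic integrand f(s) has mean 0 because each increment f(s) * (B_{s+ds} - B_s) has mean 0. By the Itô isometry:
  Var( int_0^t f(s) dB_s ) = E[ (int_0^t f(s) dB_s)^2 ] = int_0^t f(s)^2 ds.
Here f(s) = 8*s^5, so f(s)^2 = 64*s^10. Integrate:
  int_0^t (64*s^10) ds = 64*t^11/11.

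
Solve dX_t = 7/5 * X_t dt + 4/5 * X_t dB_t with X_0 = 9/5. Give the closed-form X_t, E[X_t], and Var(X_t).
X_t = 9/5 * exp((27/25) t + (4/5) B_t); E[X_t] = 9*exp(7*t/5)/5; Var(X_t) = 81*(exp(16*t/25) - 1)*exp(14*t/5)/25

For GBM dX = mu X dt + sigma X dB with X_0 = x_0, apply Itô to Y = log X: dY = (mu - sigma^2/2) dt + sigma dB, so Y_t = log(x_0) + (mu - sigma^2/2) t + sigma B_t and hence X_t = x_0 * exp((mu - sigma^2/2) t + sigma B_t).
With mu = 7/5, sigma = 4/5, x_0 = 9/5, this gives:
  X_t = 9/5 * exp((27/25) * t + (4/5) * B_t).
Since sigma*B_t ~ Normal(0, sigma^2 t), E[exp(sigma*B_t)] = exp(sigma^2 t / 2); so E[X_t] = x_0 * exp((mu - sigma^2/2) t) * exp(sigma^2 t / 2) = x_0 * exp(mu t) = 9*exp(7*t/5)/5.
Var(X_t) = E[X_t^2] - (E[X_t])^2 = x_0^2 * exp(2 mu t) * (exp(sigma^2 t) - 1) = 81*(exp(16*t/25) - 1)*exp(14*t/5)/25.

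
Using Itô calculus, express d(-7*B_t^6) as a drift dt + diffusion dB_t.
d(-7*B_t^6) = (-105*B_t^4) dt + (-42*B_t^5) dB_t

Itô's formula for f(B_t) gives d f(B_t) = f'(B_t) dB_t + (1/2) f''(B_t) dt. Compute derivatives of f(x) = -7*x^6:
  f'(x)  = -42*x^5
  f''(x) = -210*x^4
Substitute x = B_t and multiply the f'' term by 1/2:
  drift     = (1/2) * (-210*x^4) evaluated at B_t = -105*B_t^4
  diffusion = (-42*x^5) evaluated at B_t = -42*B_t^5
Therefore d(-7*B_t^6) = (-105*B_t^4) dt + (-42*B_t^5) dB_t.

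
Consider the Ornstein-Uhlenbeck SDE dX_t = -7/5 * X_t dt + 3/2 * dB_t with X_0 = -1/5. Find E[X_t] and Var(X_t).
E[X_t] = -exp(-7*t/5)/5; Var(X_t) = 45/56 - 45*exp(-14*t/5)/56

The OU SDE dX = -theta X dt + sigma dB admits the integrating factor exp(theta t): d(exp(theta t) X_t) = sigma exp(theta t) dB_t. Integrating from 0 to t:
  X_t = x_0 * exp(-theta t) + sigma * int_0^t exp(-theta (t-s)) dB_s.
The Itô integral has mean 0 and (by the Itô isometry) variance sigma^2 * int_0^t exp(-2 theta (t - s)) ds = sigma^2 * (1 - exp(-2 theta t)) / (2 theta).
With theta = 7/5, sigma = 3/2, x_0 = -1/5:
  E[X_t] = -1/5 * exp(-7/5 t) = -exp(-7*t/5)/5
  Var(X_t) = (3/2)^2 * (1 - exp(-2*7/5 t)) / (2 * 7/5) = 45/56 - 45*exp(-14*t/5)/56.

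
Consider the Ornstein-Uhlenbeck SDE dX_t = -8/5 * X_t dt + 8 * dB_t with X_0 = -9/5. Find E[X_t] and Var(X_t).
E[X_t] = -9*exp(-8*t/5)/5; Var(X_t) = 20 - 20*exp(-16*t/5)

The OU SDE dX = -theta X dt + sigma dB admits the integrating factor exp(theta t): d(exp(theta t) X_t) = sigma exp(theta t) dB_t. Integrating from 0 to t:
  X_t = x_0 * exp(-theta t) + sigma * int_0^t exp(-theta (t-s)) dB_s.
The Itô integral has mean 0 and (by the Itô isometry) variance sigma^2 * int_0^t exp(-2 theta (t - s)) ds = sigma^2 * (1 - exp(-2 theta t)) / (2 theta).
With theta = 8/5, sigma = 8, x_0 = -9/5:
  E[X_t] = -9/5 * exp(-8/5 t) = -9*exp(-8*t/5)/5
  Var(X_t) = (8)^2 * (1 - exp(-2*8/5 t)) / (2 * 8/5) = 20 - 20*exp(-16*t/5).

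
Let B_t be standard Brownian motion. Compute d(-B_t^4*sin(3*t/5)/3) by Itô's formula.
d(-B_t^4*sin(3*t/5)/3) = (-B_t^2*(B_t^2*cos(3*t/5) + 10*sin(3*t/5))/5) dt + (-4*B_t^3*sin(3*t/5)/3) dB_t

Itô's formula for f(t, x): d f(t, B_t) = (f_t + (1/2) f_xx) dt + f_x dB_t. Compute partials of f(t, x) = -x^4*sin(3*t/5)/3:
  f_t(t,x)  = -x^4*cos(3*t/5)/5
  f_x(t,x)  = -4*x^3*sin(3*t/5)/3
  f_xx(t,x) = -4*x^2*sin(3*t/5)
Assemble drift = f_t + (1/2) f_xx = -x^2*(x^2*cos(3*t/5) + 10*sin(3*t/5))/5 and diffusion = f_x = -4*x^3*sin(3*t/5)/3. Substituting x = B_t:
  d(-B_t^4*sin(3*t/5)/3) = (-B_t^2*(B_t^2*cos(3*t/5) + 10*sin(3*t/5))/5) dt + (-4*B_t^3*sin(3*t/5)/3) dB_t.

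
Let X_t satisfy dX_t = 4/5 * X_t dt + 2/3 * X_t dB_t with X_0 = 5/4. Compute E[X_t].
E[X_t] = 5*exp(4*t/5)/4

For GBM dX = mu X dt + sigma X dB with X_0 = x_0, apply Itô to Y = log X: dY = (mu - sigma^2/2) dt + sigma dB, so Y_t = log(x_0) + (mu - sigma^2/2) t + sigma B_t and hence X_t = x_0 * exp((mu - sigma^2/2) t + sigma B_t).
With mu = 4/5, sigma = 2/3, x_0 = 5/4, this gives:
  X_t = 5/4 * exp((26/45) * t + (2/3) * B_t).
Since sigma*B_t ~ Normal(0, sigma^2 t), E[exp(sigma*B_t)] = exp(sigma^2 t / 2); so E[X_t] = x_0 * exp((mu - sigma^2/2) t) * exp(sigma^2 t / 2) = x_0 * exp(mu t) = 5*exp(4*t/5)/4.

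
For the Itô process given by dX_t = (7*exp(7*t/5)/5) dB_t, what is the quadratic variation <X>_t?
<X>_t = 7*exp(14*t/5)/10 - 7/10

For an Itô process dX_t = a(t) dt + b(t) dB_t, the quadratic variation is <X>_t = int_0^t b(s)^2 ds (the drift term does not contribute). Here b(s) = 7*exp(7*s/5)/5, so
  b(s)^2 = 49*exp(14*s/5)/25.
Integrating from 0 to t:
  <X>_t = int_0^t (49*exp(14*s/5)/25) ds = 7*exp(14*t/5)/10 - 7/10.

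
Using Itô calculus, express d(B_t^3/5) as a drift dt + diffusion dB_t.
d(B_t^3/5) = (3*B_t/5) dt + (3*B_t^2/5) dB_t

Itô's formula for f(B_t) gives d f(B_t) = f'(B_t) dB_t + (1/2) f''(B_t) dt. Compute derivatives of f(x) = x^3/5:
  f'(x)  = 3*x^2/5
  f''(x) = 6*x/5
Substitute x = B_t and multiply the f'' term by 1/2:
  drift     = (1/2) * (6*x/5) evaluated at B_t = 3*B_t/5
  diffusion = (3*x^2/5) evaluated at B_t = 3*B_t^2/5
Therefore d(B_t^3/5) = (3*B_t/5) dt + (3*B_t^2/5) dB_t.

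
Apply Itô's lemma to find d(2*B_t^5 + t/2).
d(2*B_t^5 + t/2) = (20*B_t^3 + 1/2) dt + (10*B_t^4) dB_t

Itô's formula for f(t, x): d f(t, B_t) = (f_t + (1/2) f_xx) dt + f_x dB_t. Compute partials of f(t, x) = t/2 + 2*x^5:
  f_t(t,x)  = 1/2
  f_x(t,x)  = 10*x^4
  f_xx(t,x) = 40*x^3
Assemble drift = f_t + (1/2) f_xx = 20*x^3 + 1/2 and diffusion = f_x = 10*x^4. Substituting x = B_t:
  d(2*B_t^5 + t/2) = (20*B_t^3 + 1/2) dt + (10*B_t^4) dB_t.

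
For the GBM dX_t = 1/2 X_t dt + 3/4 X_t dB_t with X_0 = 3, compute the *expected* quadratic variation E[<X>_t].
E[<X>_t] = 81*exp(25*t/16)/25 - 81/25

<X>_t = int_0^t ((3/4) * X_s)^2 ds. Taking expectation inside the integral: E[<X>_t] = (3/4)^2 * int_0^t E[X_s^2] ds. For GBM, E[X_s^2] = x_0^2 * exp((2 mu + sigma^2) s). Integrating:
  E[<X>_t] = (3/4)^2 * 3^2 * (exp((2*(1/2) + (3/4)^2) t) - 1) / (2*(1/2) + (3/4)^2)
           = (3/4)^2 * 3^2 * (exp((25/16) t) - 1) / (25/16) = 81*exp(25*t/16)/25 - 81/25.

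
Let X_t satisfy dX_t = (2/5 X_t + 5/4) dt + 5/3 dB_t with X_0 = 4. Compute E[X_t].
E[X_t] = 57*exp(2*t/5)/8 - 25/8

Taking expectations and using E[dB_t] = 0, the mean m(t) = E[X_t] satisfies the ODE m'(t) = a m(t) + b with m(0) = x_0. With a = 2/5, b = 5/4, x_0 = 4, the solution is
  m(t) = x_0 * exp(a t) + (b/a) * (exp(a t) - 1)
       = 4 * exp((2/5) t) + ((5/4)/(2/5)) * (exp((2/5) t) - 1)
       = 57*exp(2*t/5)/8 - 25/8.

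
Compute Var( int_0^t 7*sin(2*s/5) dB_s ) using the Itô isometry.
Var = 49*t/2 - 245*sin(4*t/5)/8

The Itô integral of a deterministic integrand f(s) has mean 0 because each increment f(s) * (B_{s+ds} - B_s) has mean 0. By the Itô isometry:
  Var( int_0^t f(s) dB_s ) = E[ (int_0^t f(s) dB_s)^2 ] = int_0^t f(s)^2 ds.
Here f(s) = 7*sin(2*s/5), so f(s)^2 = 49*sin(2*s/5)^2. Integrate:
  int_0^t (49*sin(2*s/5)^2) ds = 49*t/2 - 245*sin(4*t/5)/8.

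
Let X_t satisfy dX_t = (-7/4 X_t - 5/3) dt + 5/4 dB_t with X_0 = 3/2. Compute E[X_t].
E[X_t] = -20/21 + 103*exp(-7*t/4)/42

Taking expectations and using E[dB_t] = 0, the mean m(t) = E[X_t] satisfies the ODE m'(t) = a m(t) + b with m(0) = x_0. With a = -7/4, b = -5/3, x_0 = 3/2, the solution is
  m(t) = x_0 * exp(a t) + (b/a) * (exp(a t) - 1)
       = (3/2) * exp((-7/4) t) + ((-5/3)/(-7/4)) * (exp((-7/4) t) - 1)
       = -20/21 + 103*exp(-7*t/4)/42.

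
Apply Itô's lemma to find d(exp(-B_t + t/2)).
d(exp(-B_t + t/2)) = (exp(-B_t + t/2)) dt + (-exp(-B_t + t/2)) dB_t

Itô's formula for f(t, x): d f(t, B_t) = (f_t + (1/2) f_xx) dt + f_x dB_t. Compute partials of f(t, x) = exp(t/2 - x):
  f_t(t,x)  = exp(t/2 - x)/2
  f_x(t,x)  = -exp(t/2 - x)
  f_xx(t,x) = exp(t/2 - x)
Assemble drift = f_t + (1/2) f_xx = exp(t/2 - x) and diffusion = f_x = -exp(t/2 - x). Substituting x = B_t:
  d(exp(-B_t + t/2)) = (exp(-B_t + t/2)) dt + (-exp(-B_t + t/2)) dB_t.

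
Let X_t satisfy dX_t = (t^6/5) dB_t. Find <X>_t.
<X>_t = t^13/325

For an Itô process dX_t = a(t) dt + b(t) dB_t, the quadratic variation is <X>_t = int_0^t b(s)^2 ds (the drift term does not contribute). Here b(s) = s^6/5, so
  b(s)^2 = s^12/25.
Integrating from 0 to t:
  <X>_t = int_0^t (s^12/25) ds = t^13/325.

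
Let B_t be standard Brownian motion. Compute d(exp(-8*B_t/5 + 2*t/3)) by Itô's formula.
d(exp(-8*B_t/5 + 2*t/3)) = (146*exp(-8*B_t/5 + 2*t/3)/75) dt + (-8*exp(-8*B_t/5 + 2*t/3)/5) dB_t

Itô's formula for f(t, x): d f(t, B_t) = (f_t + (1/2) f_xx) dt + f_x dB_t. Compute partials of f(t, x) = exp(2*t/3 - 8*x/5):
  f_t(t,x)  = 2*exp(2*t/3 - 8*x/5)/3
  f_x(t,x)  = -8*exp(2*t/3 - 8*x/5)/5
  f_xx(t,x) = 64*exp(2*t/3 - 8*x/5)/25
Assemble drift = f_t + (1/2) f_xx = 146*exp(2*t/3 - 8*x/5)/75 and diffusion = f_x = -8*exp(2*t/3 - 8*x/5)/5. Substituting x = B_t:
  d(exp(-8*B_t/5 + 2*t/3)) = (146*exp(-8*B_t/5 + 2*t/3)/75) dt + (-8*exp(-8*B_t/5 + 2*t/3)/5) dB_t.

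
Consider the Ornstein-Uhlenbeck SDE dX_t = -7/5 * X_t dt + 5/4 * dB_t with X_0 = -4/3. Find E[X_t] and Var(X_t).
E[X_t] = -4*exp(-7*t/5)/3; Var(X_t) = 125/224 - 125*exp(-14*t/5)/224

The OU SDE dX = -theta X dt + sigma dB admits the integrating factor exp(theta t): d(exp(theta t) X_t) = sigma exp(theta t) dB_t. Integrating from 0 to t:
  X_t = x_0 * exp(-theta t) + sigma * int_0^t exp(-theta (t-s)) dB_s.
The Itô integral has mean 0 and (by the Itô isometry) variance sigma^2 * int_0^t exp(-2 theta (t - s)) ds = sigma^2 * (1 - exp(-2 theta t)) / (2 theta).
With theta = 7/5, sigma = 5/4, x_0 = -4/3:
  E[X_t] = -4/3 * exp(-7/5 t) = -4*exp(-7*t/5)/3
  Var(X_t) = (5/4)^2 * (1 - exp(-2*7/5 t)) / (2 * 7/5) = 125/224 - 125*exp(-14*t/5)/224.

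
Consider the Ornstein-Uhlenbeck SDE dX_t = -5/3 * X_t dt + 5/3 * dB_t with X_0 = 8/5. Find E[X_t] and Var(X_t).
E[X_t] = 8*exp(-5*t/3)/5; Var(X_t) = 5/6 - 5*exp(-10*t/3)/6

The OU SDE dX = -theta X dt + sigma dB admits the integrating factor exp(theta t): d(exp(theta t) X_t) = sigma exp(theta t) dB_t. Integrating from 0 to t:
  X_t = x_0 * exp(-theta t) + sigma * int_0^t exp(-theta (t-s)) dB_s.
The Itô integral has mean 0 and (by the Itô isometry) variance sigma^2 * int_0^t exp(-2 theta (t - s)) ds = sigma^2 * (1 - exp(-2 theta t)) / (2 theta).
With theta = 5/3, sigma = 5/3, x_0 = 8/5:
  E[X_t] = 8/5 * exp(-5/3 t) = 8*exp(-5*t/3)/5
  Var(X_t) = (5/3)^2 * (1 - exp(-2*5/3 t)) / (2 * 5/3) = 5/6 - 5*exp(-10*t/3)/6.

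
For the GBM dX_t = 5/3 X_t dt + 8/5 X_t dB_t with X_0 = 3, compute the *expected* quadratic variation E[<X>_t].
E[<X>_t] = 864*exp(442*t/75)/221 - 864/221

<X>_t = int_0^t ((8/5) * X_s)^2 ds. Taking expectation inside the integral: E[<X>_t] = (8/5)^2 * int_0^t E[X_s^2] ds. For GBM, E[X_s^2] = x_0^2 * exp((2 mu + sigma^2) s). Integrating:
  E[<X>_t] = (8/5)^2 * 3^2 * (exp((2*(5/3) + (8/5)^2) t) - 1) / (2*(5/3) + (8/5)^2)
           = (8/5)^2 * 3^2 * (exp((442/75) t) - 1) / (442/75) = 864*exp(442*t/75)/221 - 864/221.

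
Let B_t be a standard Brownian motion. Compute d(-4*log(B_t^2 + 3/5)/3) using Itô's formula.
d(-4*log(B_t^2 + 3/5)/3) = (20*(5*B_t^2 - 3)/(3*(5*B_t^2 + 3)^2)) dt + (-40*B_t/(15*B_t^2 + 9)) dB_t

Itô's formula for f(B_t) gives d f(B_t) = f'(B_t) dB_t + (1/2) f''(B_t) dt. Compute derivatives of f(x) = -4*log(x^2 + 3/5)/3:
  f'(x)  = -40*x/(15*x^2 + 9)
  f''(x) = 40*(5*x^2 - 3)/(3*(5*x^2 + 3)^2)
Substitute x = B_t and multiply the f'' term by 1/2:
  drift     = (1/2) * (40*(5*x^2 - 3)/(3*(5*x^2 + 3)^2)) evaluated at B_t = 20*(5*B_t^2 - 3)/(3*(5*B_t^2 + 3)^2)
  diffusion = (-40*x/(15*x^2 + 9)) evaluated at B_t = -40*B_t/(15*B_t^2 + 9)
Therefore d(-4*log(B_t^2 + 3/5)/3) = (20*(5*B_t^2 - 3)/(3*(5*B_t^2 + 3)^2)) dt + (-40*B_t/(15*B_t^2 + 9)) dB_t.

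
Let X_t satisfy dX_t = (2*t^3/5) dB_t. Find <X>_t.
<X>_t = 4*t^7/175

For an Itô process dX_t = a(t) dt + b(t) dB_t, the quadratic variation is <X>_t = int_0^t b(s)^2 ds (the drift term does not contribute). Here b(s) = 2*s^3/5, so
  b(s)^2 = 4*s^6/25.
Integrating from 0 to t:
  <X>_t = int_0^t (4*s^6/25) ds = 4*t^7/175.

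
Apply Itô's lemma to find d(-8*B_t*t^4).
d(-8*B_t*t^4) = (-32*B_t*t^3) dt + (-8*t^4) dB_t

Itô's formula for f(t, x): d f(t, B_t) = (f_t + (1/2) f_xx) dt + f_x dB_t. Compute partials of f(t, x) = -8*t^4*x:
  f_t(t,x)  = -32*t^3*x
  f_x(t,x)  = -8*t^4
  f_xx(t,x) = 0
Assemble drift = f_t + (1/2) f_xx = -32*t^3*x and diffusion = f_x = -8*t^4. Substituting x = B_t:
  d(-8*B_t*t^4) = (-32*B_t*t^3) dt + (-8*t^4) dB_t.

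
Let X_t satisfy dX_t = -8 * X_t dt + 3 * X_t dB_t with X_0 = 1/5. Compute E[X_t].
E[X_t] = exp(-8*t)/5

For GBM dX = mu X dt + sigma X dB with X_0 = x_0, apply Itô to Y = log X: dY = (mu - sigma^2/2) dt + sigma dB, so Y_t = log(x_0) + (mu - sigma^2/2) t + sigma B_t and hence X_t = x_0 * exp((mu - sigma^2/2) t + sigma B_t).
With mu = -8, sigma = 3, x_0 = 1/5, this gives:
  X_t = 1/5 * exp((-25/2) * t + (3) * B_t).
Since sigma*B_t ~ Normal(0, sigma^2 t), E[exp(sigma*B_t)] = exp(sigma^2 t / 2); so E[X_t] = x_0 * exp((mu - sigma^2/2) t) * exp(sigma^2 t / 2) = x_0 * exp(mu t) = exp(-8*t)/5.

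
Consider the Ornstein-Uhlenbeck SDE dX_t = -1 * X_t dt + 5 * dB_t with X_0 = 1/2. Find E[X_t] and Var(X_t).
E[X_t] = exp(-t)/2; Var(X_t) = 25/2 - 25*exp(-2*t)/2

The OU SDE dX = -theta X dt + sigma dB admits the integrating factor exp(theta t): d(exp(theta t) X_t) = sigma exp(theta t) dB_t. Integrating from 0 to t:
  X_t = x_0 * exp(-theta t) + sigma * int_0^t exp(-theta (t-s)) dB_s.
The Itô integral has mean 0 and (by the Itô isometry) variance sigma^2 * int_0^t exp(-2 theta (t - s)) ds = sigma^2 * (1 - exp(-2 theta t)) / (2 theta).
With theta = 1, sigma = 5, x_0 = 1/2:
  E[X_t] = 1/2 * exp(-1 t) = exp(-t)/2
  Var(X_t) = (5)^2 * (1 - exp(-2*1 t)) / (2 * 1) = 25/2 - 25*exp(-2*t)/2.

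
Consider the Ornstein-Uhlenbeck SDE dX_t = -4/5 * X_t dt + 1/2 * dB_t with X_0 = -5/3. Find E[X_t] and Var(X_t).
E[X_t] = -5*exp(-4*t/5)/3; Var(X_t) = 5/32 - 5*exp(-8*t/5)/32

The OU SDE dX = -theta X dt + sigma dB admits the integrating factor exp(theta t): d(exp(theta t) X_t) = sigma exp(theta t) dB_t. Integrating from 0 to t:
  X_t = x_0 * exp(-theta t) + sigma * int_0^t exp(-theta (t-s)) dB_s.
The Itô integral has mean 0 and (by the Itô isometry) variance sigma^2 * int_0^t exp(-2 theta (t - s)) ds = sigma^2 * (1 - exp(-2 theta t)) / (2 theta).
With theta = 4/5, sigma = 1/2, x_0 = -5/3:
  E[X_t] = -5/3 * exp(-4/5 t) = -5*exp(-4*t/5)/3
  Var(X_t) = (1/2)^2 * (1 - exp(-2*4/5 t)) / (2 * 4/5) = 5/32 - 5*exp(-8*t/5)/32.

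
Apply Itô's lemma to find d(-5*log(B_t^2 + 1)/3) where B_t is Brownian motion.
d(-5*log(B_t^2 + 1)/3) = (5*(B_t^2 - 1)/(3*(B_t^2 + 1)^2)) dt + (-10*B_t/(3*B_t^2 + 3)) dB_t

Itô's formula for f(B_t) gives d f(B_t) = f'(B_t) dB_t + (1/2) f''(B_t) dt. Compute derivatives of f(x) = -5*log(x^2 + 1)/3:
  f'(x)  = -10*x/(3*x^2 + 3)
  f''(x) = 10*(x^2 - 1)/(3*(x^2 + 1)^2)
Substitute x = B_t and multiply the f'' term by 1/2:
  drift     = (1/2) * (10*(x^2 - 1)/(3*(x^2 + 1)^2)) evaluated at B_t = 5*(B_t^2 - 1)/(3*(B_t^2 + 1)^2)
  diffusion = (-10*x/(3*x^2 + 3)) evaluated at B_t = -10*B_t/(3*B_t^2 + 3)
Therefore d(-5*log(B_t^2 + 1)/3) = (5*(B_t^2 - 1)/(3*(B_t^2 + 1)^2)) dt + (-10*B_t/(3*B_t^2 + 3)) dB_t.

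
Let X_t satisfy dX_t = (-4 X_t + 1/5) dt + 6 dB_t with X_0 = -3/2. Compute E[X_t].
E[X_t] = 1/20 - 31*exp(-4*t)/20

Taking expectations and using E[dB_t] = 0, the mean m(t) = E[X_t] satisfies the ODE m'(t) = a m(t) + b with m(0) = x_0. With a = -4, b = 1/5, x_0 = -3/2, the solution is
  m(t) = x_0 * exp(a t) + (b/a) * (exp(a t) - 1)
       = (-3/2) * exp((-4) t) + ((1/5)/(-4)) * (exp((-4) t) - 1)
       = 1/20 - 31*exp(-4*t)/20.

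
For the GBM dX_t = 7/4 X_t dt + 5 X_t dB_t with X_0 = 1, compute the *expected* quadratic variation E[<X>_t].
E[<X>_t] = 50*exp(57*t/2)/57 - 50/57

<X>_t = int_0^t (5 * X_s)^2 ds. Taking expectation inside the integral: E[<X>_t] = 5^2 * int_0^t E[X_s^2] ds. For GBM, E[X_s^2] = x_0^2 * exp((2 mu + sigma^2) s). Integrating:
  E[<X>_t] = 5^2 * 1^2 * (exp((2*(7/4) + 5^2) t) - 1) / (2*(7/4) + 5^2)
           = 5^2 * 1^2 * (exp((57/2) t) - 1) / (57/2) = 50*exp(57*t/2)/57 - 50/57.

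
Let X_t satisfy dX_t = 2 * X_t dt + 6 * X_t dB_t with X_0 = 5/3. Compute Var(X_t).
Var(X_t) = 25*(exp(36*t) - 1)*exp(4*t)/9

For GBM dX = mu X dt + sigma X dB with X_0 = x_0, apply Itô to Y = log X: dY = (mu - sigma^2/2) dt + sigma dB, so Y_t = log(x_0) + (mu - sigma^2/2) t + sigma B_t and hence X_t = x_0 * exp((mu - sigma^2/2) t + sigma B_t).
With mu = 2, sigma = 6, x_0 = 5/3, this gives:
  X_t = 5/3 * exp((-16) * t + (6) * B_t).
Since sigma*B_t ~ Normal(0, sigma^2 t), E[exp(sigma*B_t)] = exp(sigma^2 t / 2); so E[X_t] = x_0 * exp((mu - sigma^2/2) t) * exp(sigma^2 t / 2) = x_0 * exp(mu t) = 5*exp(2*t)/3.
Var(X_t) = E[X_t^2] - (E[X_t])^2 = x_0^2 * exp(2 mu t) * (exp(sigma^2 t) - 1) = 25*(exp(36*t) - 1)*exp(4*t)/9.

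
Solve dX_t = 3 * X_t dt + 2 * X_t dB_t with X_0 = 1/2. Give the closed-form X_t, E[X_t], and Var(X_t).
X_t = 1/2 * exp((1) t + (2) B_t); E[X_t] = exp(3*t)/2; Var(X_t) = (exp(4*t) - 1)*exp(6*t)/4

For GBM dX = mu X dt + sigma X dB with X_0 = x_0, apply Itô to Y = log X: dY = (mu - sigma^2/2) dt + sigma dB, so Y_t = log(x_0) + (mu - sigma^2/2) t + sigma B_t and hence X_t = x_0 * exp((mu - sigma^2/2) t + sigma B_t).
With mu = 3, sigma = 2, x_0 = 1/2, this gives:
  X_t = 1/2 * exp((1) * t + (2) * B_t).
Since sigma*B_t ~ Normal(0, sigma^2 t), E[exp(sigma*B_t)] = exp(sigma^2 t / 2); so E[X_t] = x_0 * exp((mu - sigma^2/2) t) * exp(sigma^2 t / 2) = x_0 * exp(mu t) = exp(3*t)/2.
Var(X_t) = E[X_t^2] - (E[X_t])^2 = x_0^2 * exp(2 mu t) * (exp(sigma^2 t) - 1) = (exp(4*t) - 1)*exp(6*t)/4.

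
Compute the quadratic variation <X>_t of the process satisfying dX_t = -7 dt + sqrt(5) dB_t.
<X>_t = 5*t

For an Itô process dX_t = a(t) dt + b(t) dB_t, the quadratic variation is <X>_t = int_0^t b(s)^2 ds (the drift term does not contribute). Here b(s) = sqrt(5), so
  b(s)^2 = 5.
Integrating from 0 to t:
  <X>_t = int_0^t (5) ds = 5*t.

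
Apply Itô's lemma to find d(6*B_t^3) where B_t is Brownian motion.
d(6*B_t^3) = (18*B_t) dt + (18*B_t^2) dB_t

Itô's formula for f(B_t) gives d f(B_t) = f'(B_t) dB_t + (1/2) f''(B_t) dt. Compute derivatives of f(x) = 6*x^3:
  f'(x)  = 18*x^2
  f''(x) = 36*x
Substitute x = B_t and multiply the f'' term by 1/2:
  drift     = (1/2) * (36*x) evaluated at B_t = 18*B_t
  diffusion = (18*x^2) evaluated at B_t = 18*B_t^2
Therefore d(6*B_t^3) = (18*B_t) dt + (18*B_t^2) dB_t.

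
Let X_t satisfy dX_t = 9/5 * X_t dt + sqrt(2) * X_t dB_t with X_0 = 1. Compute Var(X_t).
Var(X_t) = (exp(2*t) - 1)*exp(18*t/5)

For GBM dX = mu X dt + sigma X dB with X_0 = x_0, apply Itô to Y = log X: dY = (mu - sigma^2/2) dt + sigma dB, so Y_t = log(x_0) + (mu - sigma^2/2) t + sigma B_t and hence X_t = x_0 * exp((mu - sigma^2/2) t + sigma B_t).
With mu = 9/5, sigma = sqrt(2), x_0 = 1, this gives:
  X_t = 1 * exp((4/5) * t + (sqrt(2)) * B_t).
Since sigma*B_t ~ Normal(0, sigma^2 t), E[exp(sigma*B_t)] = exp(sigma^2 t / 2); so E[X_t] = x_0 * exp((mu - sigma^2/2) t) * exp(sigma^2 t / 2) = x_0 * exp(mu t) = exp(9*t/5).
Var(X_t) = E[X_t^2] - (E[X_t])^2 = x_0^2 * exp(2 mu t) * (exp(sigma^2 t) - 1) = (exp(2*t) - 1)*exp(18*t/5).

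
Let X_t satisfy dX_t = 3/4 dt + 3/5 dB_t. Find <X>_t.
<X>_t = 9*t/25

For an Itô process dX_t = a(t) dt + b(t) dB_t, the quadratic variation is <X>_t = int_0^t b(s)^2 ds (the drift term does not contribute). Here b(s) = 3/5, so
  b(s)^2 = 9/25.
Integrating from 0 to t:
  <X>_t = int_0^t (9/25) ds = 9*t/25.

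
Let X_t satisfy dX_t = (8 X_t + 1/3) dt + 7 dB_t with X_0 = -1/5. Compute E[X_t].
E[X_t] = -19*exp(8*t)/120 - 1/24

Taking expectations and using E[dB_t] = 0, the mean m(t) = E[X_t] satisfies the ODE m'(t) = a m(t) + b with m(0) = x_0. With a = 8, b = 1/3, x_0 = -1/5, the solution is
  m(t) = x_0 * exp(a t) + (b/a) * (exp(a t) - 1)
       = (-1/5) * exp(8 t) + ((1/3)/8) * (exp(8 t) - 1)
       = -19*exp(8*t)/120 - 1/24.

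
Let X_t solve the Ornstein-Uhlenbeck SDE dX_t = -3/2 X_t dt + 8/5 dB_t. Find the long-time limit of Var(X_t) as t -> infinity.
lim Var(X_t) = 64/75

The OU SDE dX = -theta X dt + sigma dB admits the integrating factor exp(theta t): d(exp(theta t) X_t) = sigma exp(theta t) dB_t. Integrating from 0 to t gives X_t = x_0 * exp(-theta t) + sigma * int_0^t exp(-theta (t-s)) dB_s for any initial x_0. The Itô integral has variance (by the Itô isometry) sigma^2 * int_0^t exp(-2 theta (t - s)) ds = sigma^2 * (1 - exp(-2 theta t)) / (2 theta), independent of x_0.
With theta = 3/2, sigma = 8/5:
  Var(X_t) = (8/5)^2 * (1 - exp(-2*3/2 t)) / (2 * 3/2) = 64/75 - 64*exp(-3*t)/75.
As t -> infinity, exp(-2*3/2 t) -> 0, so the stationary variance is sigma^2 / (2 theta) = 64/75.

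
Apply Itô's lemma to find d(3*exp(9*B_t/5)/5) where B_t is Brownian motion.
d(3*exp(9*B_t/5)/5) = (243*exp(9*B_t/5)/250) dt + (27*exp(9*B_t/5)/25) dB_t

Itô's formula for f(B_t) gives d f(B_t) = f'(B_t) dB_t + (1/2) f''(B_t) dt. Compute derivatives of f(x) = 3*exp(9*x/5)/5:
  f'(x)  = 27*exp(9*x/5)/25
  f''(x) = 243*exp(9*x/5)/125
Substitute x = B_t and multiply the f'' term by 1/2:
  drift     = (1/2) * (243*exp(9*x/5)/125) evaluated at B_t = 243*exp(9*B_t/5)/250
  diffusion = (27*exp(9*x/5)/25) evaluated at B_t = 27*exp(9*B_t/5)/25
Therefore d(3*exp(9*B_t/5)/5) = (243*exp(9*B_t/5)/250) dt + (27*exp(9*B_t/5)/25) dB_t.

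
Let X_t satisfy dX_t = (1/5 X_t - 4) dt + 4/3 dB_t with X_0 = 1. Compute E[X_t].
E[X_t] = 20 - 19*exp(t/5)

Taking expectations and using E[dB_t] = 0, the mean m(t) = E[X_t] satisfies the ODE m'(t) = a m(t) + b with m(0) = x_0. With a = 1/5, b = -4, x_0 = 1, the solution is
  m(t) = x_0 * exp(a t) + (b/a) * (exp(a t) - 1)
       = 1 * exp((1/5) t) + ((-4)/(1/5)) * (exp((1/5) t) - 1)
       = 20 - 19*exp(t/5).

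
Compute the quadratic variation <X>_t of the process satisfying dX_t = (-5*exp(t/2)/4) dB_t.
<X>_t = 25*exp(t)/16 - 25/16

For an Itô process dX_t = a(t) dt + b(t) dB_t, the quadratic variation is <X>_t = int_0^t b(s)^2 ds (the drift term does not contribute). Here b(s) = -5*exp(s/2)/4, so
  b(s)^2 = 25*exp(s)/16.
Integrating from 0 to t:
  <X>_t = int_0^t (25*exp(s)/16) ds = 25*exp(t)/16 - 25/16.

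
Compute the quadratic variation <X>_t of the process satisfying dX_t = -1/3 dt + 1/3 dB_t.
<X>_t = t/9

For an Itô process dX_t = a(t) dt + b(t) dB_t, the quadratic variation is <X>_t = int_0^t b(s)^2 ds (the drift term does not contribute). Here b(s) = 1/3, so
  b(s)^2 = 1/9.
Integrating from 0 to t:
  <X>_t = int_0^t (1/9) ds = t/9.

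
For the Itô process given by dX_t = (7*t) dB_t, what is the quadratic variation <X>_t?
<X>_t = 49*t^3/3

For an Itô process dX_t = a(t) dt + b(t) dB_t, the quadratic variation is <X>_t = int_0^t b(s)^2 ds (the drift term does not contribute). Here b(s) = 7*s, so
  b(s)^2 = 49*s^2.
Integrating from 0 to t:
  <X>_t = int_0^t (49*s^2) ds = 49*t^3/3.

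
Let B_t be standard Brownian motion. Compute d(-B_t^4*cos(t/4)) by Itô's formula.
d(-B_t^4*cos(t/4)) = (B_t^2*(B_t^2*sin(t/4) - 24*cos(t/4))/4) dt + (-4*B_t^3*cos(t/4)) dB_t

Itô's formula for f(t, x): d f(t, B_t) = (f_t + (1/2) f_xx) dt + f_x dB_t. Compute partials of f(t, x) = -x^4*cos(t/4):
  f_t(t,x)  = x^4*sin(t/4)/4
  f_x(t,x)  = -4*x^3*cos(t/4)
  f_xx(t,x) = -12*x^2*cos(t/4)
Assemble drift = f_t + (1/2) f_xx = x^2*(x^2*sin(t/4) - 24*cos(t/4))/4 and diffusion = f_x = -4*x^3*cos(t/4). Substituting x = B_t:
  d(-B_t^4*cos(t/4)) = (B_t^2*(B_t^2*sin(t/4) - 24*cos(t/4))/4) dt + (-4*B_t^3*cos(t/4)) dB_t.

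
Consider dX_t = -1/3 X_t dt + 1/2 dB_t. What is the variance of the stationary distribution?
lim Var(X_t) = 3/8

The OU SDE dX = -theta X dt + sigma dB admits the integrating factor exp(theta t): d(exp(theta t) X_t) = sigma exp(theta t) dB_t. Integrating from 0 to t gives X_t = x_0 * exp(-theta t) + sigma * int_0^t exp(-theta (t-s)) dB_s for any initial x_0. The Itô integral has variance (by the Itô isometry) sigma^2 * int_0^t exp(-2 theta (t - s)) ds = sigma^2 * (1 - exp(-2 theta t)) / (2 theta), independent of x_0.
With theta = 1/3, sigma = 1/2:
  Var(X_t) = (1/2)^2 * (1 - exp(-2*1/3 t)) / (2 * 1/3) = 3/8 - 3*exp(-2*t/3)/8.
As t -> infinity, exp(-2*1/3 t) -> 0, so the stationary variance is sigma^2 / (2 theta) = 3/8.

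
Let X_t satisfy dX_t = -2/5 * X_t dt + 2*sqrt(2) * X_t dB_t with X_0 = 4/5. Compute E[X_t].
E[X_t] = 4*exp(-2*t/5)/5

For GBM dX = mu X dt + sigma X dB with X_0 = x_0, apply Itô to Y = log X: dY = (mu - sigma^2/2) dt + sigma dB, so Y_t = log(x_0) + (mu - sigma^2/2) t + sigma B_t and hence X_t = x_0 * exp((mu - sigma^2/2) t + sigma B_t).
With mu = -2/5, sigma = 2*sqrt(2), x_0 = 4/5, this gives:
  X_t = 4/5 * exp((-22/5) * t + (2*sqrt(2)) * B_t).
Since sigma*B_t ~ Normal(0, sigma^2 t), E[exp(sigma*B_t)] = exp(sigma^2 t / 2); so E[X_t] = x_0 * exp((mu - sigma^2/2) t) * exp(sigma^2 t / 2) = x_0 * exp(mu t) = 4*exp(-2*t/5)/5.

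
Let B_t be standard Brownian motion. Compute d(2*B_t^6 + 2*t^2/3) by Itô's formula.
d(2*B_t^6 + 2*t^2/3) = (30*B_t^4 + 4*t/3) dt + (12*B_t^5) dB_t

Itô's formula for f(t, x): d f(t, B_t) = (f_t + (1/2) f_xx) dt + f_x dB_t. Compute partials of f(t, x) = 2*t^2/3 + 2*x^6:
  f_t(t,x)  = 4*t/3
  f_x(t,x)  = 12*x^5
  f_xx(t,x) = 60*x^4
Assemble drift = f_t + (1/2) f_xx = 4*t/3 + 30*x^4 and diffusion = f_x = 12*x^5. Substituting x = B_t:
  d(2*B_t^6 + 2*t^2/3) = (30*B_t^4 + 4*t/3) dt + (12*B_t^5) dB_t.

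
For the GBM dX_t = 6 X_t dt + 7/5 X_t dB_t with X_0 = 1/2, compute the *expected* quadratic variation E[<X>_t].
E[<X>_t] = 49*exp(349*t/25)/1396 - 49/1396

<X>_t = int_0^t ((7/5) * X_s)^2 ds. Taking expectation inside the integral: E[<X>_t] = (7/5)^2 * int_0^t E[X_s^2] ds. For GBM, E[X_s^2] = x_0^2 * exp((2 mu + sigma^2) s). Integrating:
  E[<X>_t] = (7/5)^2 * (1/2)^2 * (exp((2*6 + (7/5)^2) t) - 1) / (2*6 + (7/5)^2)
           = (7/5)^2 * (1/2)^2 * (exp((349/25) t) - 1) / (349/25) = 49*exp(349*t/25)/1396 - 49/1396.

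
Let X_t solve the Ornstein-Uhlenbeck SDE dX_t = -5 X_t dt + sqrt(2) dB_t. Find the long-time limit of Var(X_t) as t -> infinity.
lim Var(X_t) = 1/5

The OU SDE dX = -theta X dt + sigma dB admits the integrating factor exp(theta t): d(exp(theta t) X_t) = sigma exp(theta t) dB_t. Integrating from 0 to t gives X_t = x_0 * exp(-theta t) + sigma * int_0^t exp(-theta (t-s)) dB_s for any initial x_0. The Itô integral has variance (by the Itô isometry) sigma^2 * int_0^t exp(-2 theta (t - s)) ds = sigma^2 * (1 - exp(-2 theta t)) / (2 theta), independent of x_0.
With theta = 5, sigma = sqrt(2):
  Var(X_t) = (sqrt(2))^2 * (1 - exp(-2*5 t)) / (2 * 5) = 1/5 - exp(-10*t)/5.
As t -> infinity, exp(-2*5 t) -> 0, so the stationary variance is sigma^2 / (2 theta) = 1/5.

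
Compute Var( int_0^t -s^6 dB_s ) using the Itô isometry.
Var = t^13/13

The Itô integral of a deterministic integrand f(s) has mean 0 because each increment f(s) * (B_{s+ds} - B_s) has mean 0. By the Itô isometry:
  Var( int_0^t f(s) dB_s ) = E[ (int_0^t f(s) dB_s)^2 ] = int_0^t f(s)^2 ds.
Here f(s) = -s^6, so f(s)^2 = s^12. Integrate:
  int_0^t (s^12) ds = t^13/13.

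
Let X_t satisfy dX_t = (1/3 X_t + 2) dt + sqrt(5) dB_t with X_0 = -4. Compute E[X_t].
E[X_t] = 2*exp(t/3) - 6

Taking expectations and using E[dB_t] = 0, the mean m(t) = E[X_t] satisfies the ODE m'(t) = a m(t) + b with m(0) = x_0. With a = 1/3, b = 2, x_0 = -4, the solution is
  m(t) = x_0 * exp(a t) + (b/a) * (exp(a t) - 1)
       = (-4) * exp((1/3) t) + (2/(1/3)) * (exp((1/3) t) - 1)
       = 2*exp(t/3) - 6.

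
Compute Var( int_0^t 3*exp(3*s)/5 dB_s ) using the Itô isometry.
Var = 3*exp(6*t)/50 - 3/50

The Itô integral of a deterministic integrand f(s) has mean 0 because each increment f(s) * (B_{s+ds} - B_s) has mean 0. By the Itô isometry:
  Var( int_0^t f(s) dB_s ) = E[ (int_0^t f(s) dB_s)^2 ] = int_0^t f(s)^2 ds.
Here f(s) = 3*exp(3*s)/5, so f(s)^2 = 9*exp(6*s)/25. Integrate:
  int_0^t (9*exp(6*s)/25) ds = 3*exp(6*t)/50 - 3/50.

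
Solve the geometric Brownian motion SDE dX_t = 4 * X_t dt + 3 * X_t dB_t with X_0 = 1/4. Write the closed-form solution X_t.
X_t = 1/4 * exp((-1/2) * t + (3) * B_t)

For GBM dX = mu X dt + sigma X dB with X_0 = x_0, apply Itô to Y = log X: dY = (mu - sigma^2/2) dt + sigma dB, so Y_t = log(x_0) + (mu - sigma^2/2) t + sigma B_t and hence X_t = x_0 * exp((mu - sigma^2/2) t + sigma B_t).
With mu = 4, sigma = 3, x_0 = 1/4, this gives:
  X_t = 1/4 * exp((-1/2) * t + (3) * B_t).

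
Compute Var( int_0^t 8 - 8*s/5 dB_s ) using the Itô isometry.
Var = 64*t*(t^2 - 15*t + 75)/75

The Itô integral of a deterministic integrand f(s) has mean 0 because each increment f(s) * (B_{s+ds} - B_s) has mean 0. By the Itô isometry:
  Var( int_0^t f(s) dB_s ) = E[ (int_0^t f(s) dB_s)^2 ] = int_0^t f(s)^2 ds.
Here f(s) = 8 - 8*s/5, so f(s)^2 = 64*(s - 5)^2/25. Integrate:
  int_0^t (64*(s - 5)^2/25) ds = 64*t*(t^2 - 15*t + 75)/75.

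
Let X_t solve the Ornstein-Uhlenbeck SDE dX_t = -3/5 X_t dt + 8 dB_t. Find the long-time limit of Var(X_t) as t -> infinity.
lim Var(X_t) = 160/3

The OU SDE dX = -theta X dt + sigma dB admits the integrating factor exp(theta t): d(exp(theta t) X_t) = sigma exp(theta t) dB_t. Integrating from 0 to t gives X_t = x_0 * exp(-theta t) + sigma * int_0^t exp(-theta (t-s)) dB_s for any initial x_0. The Itô integral has variance (by the Itô isometry) sigma^2 * int_0^t exp(-2 theta (t - s)) ds = sigma^2 * (1 - exp(-2 theta t)) / (2 theta), independent of x_0.
With theta = 3/5, sigma = 8:
  Var(X_t) = (8)^2 * (1 - exp(-2*3/5 t)) / (2 * 3/5) = 160/3 - 160*exp(-6*t/5)/3.
As t -> infinity, exp(-2*3/5 t) -> 0, so the stationary variance is sigma^2 / (2 theta) = 160/3.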